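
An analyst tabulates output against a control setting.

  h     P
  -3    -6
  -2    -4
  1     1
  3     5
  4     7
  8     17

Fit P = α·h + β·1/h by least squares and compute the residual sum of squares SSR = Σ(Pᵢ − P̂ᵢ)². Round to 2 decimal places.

From the data, Σh·h = 103, Σh·1/h = 6, Σ1/h·1/h = 893/576.
Right-hand side: Σh·P = 206, Σ1/h·P = 253/24.
Normal equations: [[103, 6]; [6, 893/576]]·[α, β]ᵀ = [206, 253/24]ᵀ.
Determinant 103·(893/576) − 6² = 71243/576.
α = (206·(893/576) − 6·(253/24))/(71243/576) = 147526/71243; β = (103·(253/24) − 6·206)/(71243/576) = -86520/71243.
Residuals: -13720/71243, -33180/71243, 10237/71243, -57523/71243, -69773/71243, 41738/71243; SSR = 158797/71243.

SSR = 2.23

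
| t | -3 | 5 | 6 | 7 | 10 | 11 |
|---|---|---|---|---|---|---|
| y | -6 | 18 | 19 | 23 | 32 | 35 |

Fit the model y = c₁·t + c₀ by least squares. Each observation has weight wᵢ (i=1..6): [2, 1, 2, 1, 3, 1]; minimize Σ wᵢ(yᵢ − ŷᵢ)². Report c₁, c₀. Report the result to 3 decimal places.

The normal equations are: 585·c₁ + 59·c₀ = 1860;  59·c₁ + 10·c₀ = 198.
(Σwᵢ·t·t = 585, Σwᵢ·t = 59, Σwᵢ·1 = 10, Σwᵢ·t·y = 1860, Σwᵢ·y = 198.)
Eliminating c₀: 10·(row 1) − 59·(row 2) gives 2369·c₁ = 10·1860 − 59·198 = 6918, so c₁ = 6918/2369.
Then c₀ = (198 − 59·(6918/2369))/10 = 6090/2369.

c₁ = 2.920, c₀ = 2.571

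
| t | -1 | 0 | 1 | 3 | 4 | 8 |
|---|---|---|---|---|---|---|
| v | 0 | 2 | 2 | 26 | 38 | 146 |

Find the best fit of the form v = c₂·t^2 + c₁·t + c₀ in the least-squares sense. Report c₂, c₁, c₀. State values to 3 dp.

c₂ = 2.078, c₁ = 1.586, c₀ = 0.191

Compute the Gram sums: Σt^2·t^2 = 4435, Σt^2·t = 603, Σt^2 = 91, Σt·t = 91, Σt = 15, Σ1 = 6.
Right-hand side: Σt^2·v = 10188, Σt·v = 1400, Σv = 214.
AᵀA·[c₂, c₁, c₀]ᵀ = Aᵀv becomes [[4435, 603, 91]; [603, 91, 15]; [91, 15, 6]]·[c₂, c₁, c₀]ᵀ = [10188, 1400, 214]ᵀ.
Row-reducing yields c₂ = 69911/33650, c₁ = 53377/33650, c₀ = 3212/16825.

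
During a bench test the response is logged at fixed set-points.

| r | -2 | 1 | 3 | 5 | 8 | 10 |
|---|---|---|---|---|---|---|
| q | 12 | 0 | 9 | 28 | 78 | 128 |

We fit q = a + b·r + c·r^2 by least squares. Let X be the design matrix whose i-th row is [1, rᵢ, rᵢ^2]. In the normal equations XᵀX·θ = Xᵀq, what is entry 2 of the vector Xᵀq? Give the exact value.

Entry 2 ↔ basis r, so (Xᵀq)_{2} = Σᵢ (r)·qᵢ = (-2)·(12) + (1)·(0) + (3)·(9) + (5)·(28) + (8)·(78) + (10)·(128) = 2047.

2047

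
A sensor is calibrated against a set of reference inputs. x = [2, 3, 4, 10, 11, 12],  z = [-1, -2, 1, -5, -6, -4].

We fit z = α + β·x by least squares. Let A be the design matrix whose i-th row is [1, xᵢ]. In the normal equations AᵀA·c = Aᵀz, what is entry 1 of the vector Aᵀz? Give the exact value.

-17

Entry 1 ↔ basis 1, so (Aᵀz)_{1} = Σᵢ zᵢ = (1)·(-1) + (1)·(-2) + (1)·(1) + (1)·(-5) + (1)·(-6) + (1)·(-4) = -17.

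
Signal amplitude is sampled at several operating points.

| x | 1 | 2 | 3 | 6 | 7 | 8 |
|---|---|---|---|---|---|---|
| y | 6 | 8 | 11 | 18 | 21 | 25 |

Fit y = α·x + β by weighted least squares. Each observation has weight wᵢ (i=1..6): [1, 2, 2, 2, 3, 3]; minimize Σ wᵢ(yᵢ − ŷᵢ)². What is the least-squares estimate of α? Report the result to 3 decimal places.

From the data, Σwᵢ·x·x = 438, Σwᵢ·x = 68, Σwᵢ·1 = 13.
Moment sums: Σwᵢ·x·y = 1361, Σwᵢ·y = 218.
MᵀWM·[α, β]ᵀ = MᵀWy becomes [[438, 68]; [68, 13]]·[α, β]ᵀ = [1361, 218]ᵀ.
det = 438·13 − 68² = 1070.
α = (1361·13 − 68·218)/1070 = 2869/1070; β = (438·218 − 68·1361)/1070 = 1468/535.

α = 2.681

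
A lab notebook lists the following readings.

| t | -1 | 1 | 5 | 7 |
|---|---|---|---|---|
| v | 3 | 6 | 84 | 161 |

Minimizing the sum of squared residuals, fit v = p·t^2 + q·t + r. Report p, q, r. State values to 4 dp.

p = 3.0833, q = 1.2000, r = 1.3167

Normal-equation sums: Σt^2·t^2 = 3028, Σt^2·t = 468, Σt^2 = 76, Σt·t = 76, Σt = 12, Σ1 = 4.
Right-hand side: Σt^2·v = 9998, Σt·v = 1550, Σv = 254.
XᵀX·[p, q, r]ᵀ = Xᵀv becomes [[3028, 468, 76]; [468, 76, 12]; [76, 12, 4]]·[p, q, r]ᵀ = [9998, 1550, 254]ᵀ.
Row-reducing yields p = 37/12, q = 6/5, r = 79/60.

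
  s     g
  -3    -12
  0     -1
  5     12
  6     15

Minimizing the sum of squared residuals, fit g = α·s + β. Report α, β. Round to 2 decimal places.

α = 2.93, β = -2.35

Sums needed: Σs·s = 70, Σs = 8, Σ1 = 4.
Right-hand side: Σs·g = 186, Σg = 14.
So MᵀM·[α, β]ᵀ = Mᵀg: [[70, 8]; [8, 4]]·[α, β]ᵀ = [186, 14]ᵀ.
det = 70·4 − 8² = 216.
α = (186·4 − 8·14)/216 = 79/27; β = (70·14 − 8·186)/216 = -127/54.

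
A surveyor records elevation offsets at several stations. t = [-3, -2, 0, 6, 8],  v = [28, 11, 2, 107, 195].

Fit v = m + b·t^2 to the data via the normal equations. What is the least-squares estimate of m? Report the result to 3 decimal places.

m = 0.256

Sums needed: Σ1 = 5, Σt^2 = 113, Σt^2·t^2 = 5489.
Moment sums: Σv = 343, Σt^2·v = 16628.
MᵀM·[m, b]ᵀ = Mᵀv becomes [[5, 113]; [113, 5489]]·[m, b]ᵀ = [343, 16628]ᵀ.
det = 5·5489 − 113² = 14676.
m = (343·5489 − 113·16628)/14676 = 3763/14676; b = (5·16628 − 113·343)/14676 = 44381/14676.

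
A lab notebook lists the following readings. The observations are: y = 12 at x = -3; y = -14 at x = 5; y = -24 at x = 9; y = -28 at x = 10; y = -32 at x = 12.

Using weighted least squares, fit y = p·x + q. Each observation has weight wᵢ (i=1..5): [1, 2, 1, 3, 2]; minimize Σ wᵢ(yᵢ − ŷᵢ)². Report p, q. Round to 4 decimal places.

Forming MᵀWM = [[728, 70]; [70, 9]] and MᵀWy = [-2000, -188]ᵀ gives MᵀWM·[p, q]ᵀ = MᵀWy.
Eliminating q: 9·(row 1) − 70·(row 2) gives 1652·p = 9·(-2000) − 70·(-188) = -4840, so p = -1210/413.
Then q = ((-188) − 70·(-1210/413))/9 = 112/59.

p = -2.9298, q = 1.8983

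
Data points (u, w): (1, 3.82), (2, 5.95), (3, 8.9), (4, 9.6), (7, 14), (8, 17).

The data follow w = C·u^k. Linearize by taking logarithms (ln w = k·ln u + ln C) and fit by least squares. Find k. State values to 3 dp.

Linearized form: ln w = k·ln u + ln C. From the 6 transformed points,
XᵀX = [[11.7199, 7.2034]; [7.2034, 6]], rhs = [17.8001, 13.0437]ᵀ  (here Σln u = 7.2034, Σ(ln u)² = 11.7199, Σln w = 13.0437, Σln u·ln w = 17.8001).
Δ = 11.7199·6 − (7.2034)² = 18.4301; k = (17.8001·6 − 7.2034·13.0437)/18.4301 = 0.69676, ln C = (11.7199·13.0437 − 7.2034·17.8001)/18.4301 = 1.33744.

k = 0.697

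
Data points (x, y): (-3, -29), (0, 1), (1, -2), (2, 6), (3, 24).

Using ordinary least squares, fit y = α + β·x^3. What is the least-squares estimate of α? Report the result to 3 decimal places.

α = -1.764

From the data, Σ1 = 5, Σx^3 = 9, Σx^3·x^3 = 1523.
And Σy = 0, Σx^3·y = 1477.
So AᵀA·[α, β]ᵀ = Aᵀy: [[5, 9]; [9, 1523]]·[α, β]ᵀ = [0, 1477]ᵀ.
Determinant 5·1523 − 9² = 7534.
α = (0·1523 − 9·1477)/7534 = -13293/7534; β = (5·1477 − 9·0)/7534 = 7385/7534.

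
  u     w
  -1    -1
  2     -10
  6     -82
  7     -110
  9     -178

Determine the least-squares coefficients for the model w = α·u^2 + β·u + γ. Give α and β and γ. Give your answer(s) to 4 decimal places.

The normal equations are: 10275·α + 1295·β + 171·γ = -22801;  1295·α + 171·β + 23·γ = -2883;  171·α + 23·β + 5·γ = -381.
Inverting the 3×3 Gram matrix, [α, β, γ]ᵀ = [-77951/37696, -1475/1216, 239/2356]ᵀ.

α = -2.0679, β = -1.2130, γ = 0.1014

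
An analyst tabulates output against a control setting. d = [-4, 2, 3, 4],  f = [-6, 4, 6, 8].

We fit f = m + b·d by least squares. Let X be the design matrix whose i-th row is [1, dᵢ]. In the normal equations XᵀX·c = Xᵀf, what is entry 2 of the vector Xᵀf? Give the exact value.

82

Entry 2 ↔ basis d, so (Xᵀf)_{2} = Σᵢ (d)·fᵢ = (-4)·(-6) + (2)·(4) + (3)·(6) + (4)·(8) = 82.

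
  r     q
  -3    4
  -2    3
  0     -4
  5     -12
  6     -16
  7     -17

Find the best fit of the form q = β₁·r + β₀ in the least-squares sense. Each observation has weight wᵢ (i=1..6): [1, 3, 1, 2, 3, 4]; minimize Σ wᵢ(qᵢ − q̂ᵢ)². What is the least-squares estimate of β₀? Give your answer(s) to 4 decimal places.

β₀ = -2.0280

Normal-equation sums: Σwᵢ·r·r = 375, Σwᵢ·r = 47, Σwᵢ·1 = 14.
Moment sums: Σwᵢ·r·q = -914, Σwᵢ·q = -131.
So XᵀWX·[β₁, β₀]ᵀ = XᵀWq: [[375, 47]; [47, 14]]·[β₁, β₀]ᵀ = [-914, -131]ᵀ.
Δ = 375·14 − 47² = 3041.
β₁ = ((-914)·14 − 47·(-131))/3041 = -6639/3041; β₀ = (375·(-131) − 47·(-914))/3041 = -6167/3041.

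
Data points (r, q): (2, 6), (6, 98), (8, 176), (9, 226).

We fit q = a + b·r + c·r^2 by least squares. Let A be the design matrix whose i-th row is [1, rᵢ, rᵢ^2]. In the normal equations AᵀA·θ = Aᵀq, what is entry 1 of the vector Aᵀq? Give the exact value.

506

Entry 1 ↔ basis 1, so (Aᵀq)_{1} = Σᵢ qᵢ = (1)·(6) + (1)·(98) + (1)·(176) + (1)·(226) = 506.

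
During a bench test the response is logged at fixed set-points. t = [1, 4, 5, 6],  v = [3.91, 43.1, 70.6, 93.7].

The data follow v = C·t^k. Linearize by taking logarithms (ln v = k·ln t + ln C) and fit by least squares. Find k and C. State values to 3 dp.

k = 1.776, C = 3.880

Let Y = ln v. Fitting Y = k·ln t + ln C by least squares:
Σln t = 4.7875, Σ(ln t)² = 7.7225, Σln v = 13.9242, Σln t·ln v = 20.2035.
Equations: 7.7225·k + 4.7875·ln C = 20.2035;  4.7875·k + 4·ln C = 13.9242.
Slope k = (n·Σln t·ln v − Σln t·Σln v)/(n·Σ(ln t)² − (Σln t)²) = (4·20.2035 − 4.7875·13.9242)/7.9699 = 1.77570; ln C = (Σln v − k·Σln t)/n = 1.35576, so C = exp(1.35576) = 3.87971.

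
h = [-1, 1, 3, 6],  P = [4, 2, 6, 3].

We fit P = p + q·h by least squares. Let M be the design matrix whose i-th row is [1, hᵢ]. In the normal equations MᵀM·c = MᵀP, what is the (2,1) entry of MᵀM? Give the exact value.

Row 2 ↔ basis h, column 1 ↔ basis 1, so (MᵀM)_{2,1} = Σᵢ h = (-1)·(1) + (1)·(1) + (3)·(1) + (6)·(1) = 9.

9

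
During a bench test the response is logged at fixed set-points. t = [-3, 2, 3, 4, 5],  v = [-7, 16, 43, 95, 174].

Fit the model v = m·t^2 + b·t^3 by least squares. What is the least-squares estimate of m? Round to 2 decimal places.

Normal-equation sums: Σt^2·t^2 = 1059, Σt^2·t^3 = 4181, Σt^3·t^3 = 21243.
For Mᵀv: Σt^2·v = 6258, Σt^3·v = 29308.
Normal equations: [[1059, 4181]; [4181, 21243]]·[m, b]ᵀ = [6258, 29308]ᵀ.
Δ = 1059·21243 − 4181² = 5015576.
m = (6258·21243 − 4181·29308)/5015576 = 5200973/2507788; b = (1059·29308 − 4181·6258)/5015576 = 2436237/2507788.

m = 2.07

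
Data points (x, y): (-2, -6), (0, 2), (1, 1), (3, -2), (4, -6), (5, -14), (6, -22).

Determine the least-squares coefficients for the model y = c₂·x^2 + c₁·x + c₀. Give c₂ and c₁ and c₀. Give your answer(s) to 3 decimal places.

Normal-equation sums: Σx^2·x^2 = 2275, Σx^2·x = 425, Σx^2 = 91, Σx·x = 91, Σx = 17, Σ1 = 7.
For Mᵀy: Σx^2·y = -1279, Σx·y = -219, Σy = -47.
Inverting the 3×3 Gram matrix, [c₂, c₁, c₀]ᵀ = [-1149/1232, 907/528, 26/21]ᵀ.

c₂ = -0.933, c₁ = 1.718, c₀ = 1.238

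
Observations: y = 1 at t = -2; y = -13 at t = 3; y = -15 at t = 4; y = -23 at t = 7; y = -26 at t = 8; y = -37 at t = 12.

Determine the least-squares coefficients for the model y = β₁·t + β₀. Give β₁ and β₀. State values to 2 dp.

β₁ = -2.70, β₀ = -4.44

Sums needed: Σt·t = 286, Σt = 32, Σ1 = 6.
For Mᵀy: Σt·y = -914, Σy = -113.
Normal equations: [[286, 32]; [32, 6]]·[β₁, β₀]ᵀ = [-914, -113]ᵀ.
Determinant 286·6 − 32² = 692.
β₁ = ((-914)·6 − 32·(-113))/692 = -467/173; β₀ = (286·(-113) − 32·(-914))/692 = -1535/346.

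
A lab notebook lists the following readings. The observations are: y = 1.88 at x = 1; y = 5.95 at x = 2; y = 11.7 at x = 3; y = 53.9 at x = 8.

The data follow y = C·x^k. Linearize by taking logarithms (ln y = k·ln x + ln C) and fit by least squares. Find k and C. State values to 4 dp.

With ln yᵢ as the transformed response and ln xᵢ as the regressor:
XᵀX = [[6.0115, 3.8712]; [3.8712, 4]], rhs = [12.2293, 8.8614]ᵀ  (here Σln x = 3.8712, Σ(ln x)² = 6.0115, Σln y = 8.8614, Σln x·ln y = 12.2293).
Solving (det = 9.0597): k = 1.61296, ln C = 0.65432, so C = exp(0.65432) = 1.92384.

k = 1.6130, C = 1.9238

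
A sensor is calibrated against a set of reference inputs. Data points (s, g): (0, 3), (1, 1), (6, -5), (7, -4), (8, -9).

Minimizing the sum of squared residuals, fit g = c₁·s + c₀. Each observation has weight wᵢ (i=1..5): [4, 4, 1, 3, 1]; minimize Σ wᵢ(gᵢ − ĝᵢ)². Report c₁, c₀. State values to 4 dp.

Normal-equation sums: Σwᵢ·s·s = 251, Σwᵢ·s = 39, Σwᵢ·1 = 13.
Moment sums: Σwᵢ·s·g = -182, Σwᵢ·g = -10.
AᵀWA·[c₁, c₀]ᵀ = AᵀWg becomes [[251, 39]; [39, 13]]·[c₁, c₀]ᵀ = [-182, -10]ᵀ.
det = 251·13 − 39² = 1742.
c₁ = ((-182)·13 − 39·(-10))/1742 = -76/67; c₀ = (251·(-10) − 39·(-182))/1742 = 2294/871.

c₁ = -1.1343, c₀ = 2.6338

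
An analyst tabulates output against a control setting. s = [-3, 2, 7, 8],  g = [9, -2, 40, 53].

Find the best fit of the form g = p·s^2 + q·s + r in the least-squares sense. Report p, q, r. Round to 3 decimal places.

p = 1.032, q = -1.101, r = -3.665

Forming AᵀA = [[6594, 836, 126]; [836, 126, 14]; [126, 14, 4]] and Aᵀg = [5425, 673, 100]ᵀ gives AᵀA·[p, q, r]ᵀ = Aᵀg.
Solving the 3×3 system (Gaussian elimination) gives p = 4759/4610, q = -1015/922, r = -8448/2305.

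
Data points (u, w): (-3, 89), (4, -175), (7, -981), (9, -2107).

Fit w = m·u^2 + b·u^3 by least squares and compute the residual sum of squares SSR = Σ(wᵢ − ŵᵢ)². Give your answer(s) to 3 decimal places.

SSR = 2.325

Setting ∂/∂m … = 0 gives: 9299·m + 76637·b = -220735;  76637·m + 653915·b = -1886089.
Determinant 9299·653915 − 76637² = 207525816.
m = ((-220735)·653915 − 76637·(-1886089))/207525816 = 8428132/8646909; b = (9299·(-1886089) − 76637·(-220735))/207525816 = -25928059/8646909.
Residuals: -2111960/2882303, 3778863/2882303, -757320/2882303, -53648/2882303; SSR = 6701791/2882303.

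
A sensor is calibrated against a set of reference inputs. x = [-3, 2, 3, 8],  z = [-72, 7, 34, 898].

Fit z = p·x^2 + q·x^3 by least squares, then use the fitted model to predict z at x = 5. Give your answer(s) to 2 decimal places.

Forming AᵀA = [[4274, 32800]; [32800, 263666]] and Aᵀz = [57158, 462694]ᵀ gives AᵀA·[p, q]ᵀ = Aᵀz.
Δ = 4274·263666 − 32800² = 51068484.
p = (57158·263666 − 32800·462694)/51068484 = -2937277/1418569; q = (4274·462694 − 32800·57158)/51068484 = 2854771/1418569.
At x = 5: ẑ = (-2937277/1418569)·(25) + (2854771/1418569)·(125) = 283414450/1418569.

ẑ = 199.79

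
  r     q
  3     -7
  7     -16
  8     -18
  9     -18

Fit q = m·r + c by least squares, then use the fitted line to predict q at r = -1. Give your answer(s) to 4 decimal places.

Entries of MᵀM: Σr·r = 203, Σr = 27, Σ1 = 4.
Moment sums: Σr·q = -439, Σq = -59.
MᵀM·[m, c]ᵀ = Mᵀq becomes [[203, 27]; [27, 4]]·[m, c]ᵀ = [-439, -59]ᵀ.
Δ = 203·4 − 27² = 83.
m = ((-439)·4 − 27·(-59))/83 = -163/83; c = (203·(-59) − 27·(-439))/83 = -124/83.
At r = -1: q̂ = (-163/83)·(-1) + (-124/83)·(1) = 39/83.

q̂ = 0.4699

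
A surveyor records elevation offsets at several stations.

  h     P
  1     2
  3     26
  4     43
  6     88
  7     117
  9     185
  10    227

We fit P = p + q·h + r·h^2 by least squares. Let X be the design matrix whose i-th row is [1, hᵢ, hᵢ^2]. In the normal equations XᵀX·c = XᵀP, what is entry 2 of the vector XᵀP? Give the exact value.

Entry 2 ↔ basis h, so (XᵀP)_{2} = Σᵢ (h)·Pᵢ = (1)·(2) + (3)·(26) + (4)·(43) + (6)·(88) + (7)·(117) + (9)·(185) + (10)·(227) = 5534.

5534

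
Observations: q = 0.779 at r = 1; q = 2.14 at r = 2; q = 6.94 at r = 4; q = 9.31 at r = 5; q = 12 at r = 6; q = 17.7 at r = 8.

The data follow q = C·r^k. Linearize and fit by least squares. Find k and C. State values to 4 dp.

Linearized form: ln q = k·ln r + ln C. From the 6 transformed points,
AᵀA = [[12.5270, 7.5601]; [7.5601, 6]], rhs = [17.2316, 10.0379]ᵀ  (here Σln r = 7.5601, Σ(ln r)² = 12.5270, Σln q = 10.0379, Σln r·ln q = 17.2316).
Solving (det = 18.0074): k = 1.52726, ln C = -0.25138, so C = exp(-0.25138) = 0.77772.

k = 1.5273, C = 0.7777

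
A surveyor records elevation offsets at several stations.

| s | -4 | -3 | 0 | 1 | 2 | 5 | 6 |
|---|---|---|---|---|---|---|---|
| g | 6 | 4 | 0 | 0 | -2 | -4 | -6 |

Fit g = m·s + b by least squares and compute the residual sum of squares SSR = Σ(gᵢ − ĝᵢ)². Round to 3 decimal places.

SSR = 2.238

Compute the Gram sums: Σs·s = 91, Σs = 7, Σ1 = 7.
For Mᵀg: Σs·g = -96, Σg = -2.
So MᵀM·[m, b]ᵀ = Mᵀg: [[91, 7]; [7, 7]]·[m, b]ᵀ = [-96, -2]ᵀ.
Eliminating b: 7·(row 1) − 7·(row 2) gives 588·m = 7·(-96) − 7·(-2) = -658, so m = -47/42.
Then b = ((-2) − 7·(-47/42))/7 = 5/6.
Residuals: 29/42, -4/21, -5/6, 2/7, -25/42, 16/21, -5/42; SSR = 47/21.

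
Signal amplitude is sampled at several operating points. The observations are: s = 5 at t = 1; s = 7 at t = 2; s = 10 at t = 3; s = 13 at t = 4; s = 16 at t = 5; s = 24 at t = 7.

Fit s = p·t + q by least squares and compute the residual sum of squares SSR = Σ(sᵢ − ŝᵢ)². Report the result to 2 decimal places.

SSR = 2.81

The normal equations are: 104·p + 22·q = 349;  22·p + 6·q = 75.
(Σt·t = 104, Σt = 22, Σ1 = 6, Σt·s = 349, Σs = 75.)
Eliminating q: 6·(row 1) − 22·(row 2) gives 140·p = 6·349 − 22·75 = 444, so p = 111/35.
Then q = (75 − 22·(111/35))/6 = 61/70.
Residuals: 67/70, -3/14, -27/70, -39/70, -51/70, 13/14; SSR = 197/70.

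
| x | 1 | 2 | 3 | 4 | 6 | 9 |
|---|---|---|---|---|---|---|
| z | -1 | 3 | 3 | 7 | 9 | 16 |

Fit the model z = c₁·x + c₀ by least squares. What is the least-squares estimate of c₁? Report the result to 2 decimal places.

AᵀA·[c₁, c₀]ᵀ = Aᵀz reads: 147·c₁ + 25·c₀ = 240;  25·c₁ + 6·c₀ = 37.
(Σx·x = 147, Σx = 25, Σ1 = 6, Σx·z = 240, Σz = 37.)
Δ = 147·6 − 25² = 257.
c₁ = (240·6 − 25·37)/257 = 515/257; c₀ = (147·37 − 25·240)/257 = -561/257.

c₁ = 2.00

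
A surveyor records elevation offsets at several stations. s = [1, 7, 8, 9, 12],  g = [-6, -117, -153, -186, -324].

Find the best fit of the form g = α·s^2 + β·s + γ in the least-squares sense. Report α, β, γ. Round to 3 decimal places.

α = -2.054, β = -2.177, γ = -1.793

Setting ∂/∂α … = 0 gives: 33795·α + 3313·β + 339·γ = -77253;  3313·α + 339·β + 37·γ = -7611;  339·α + 37·β + 5·γ = -786.
(Σs^2·s^2 = 33795, Σs^2·s = 3313, Σs^2 = 339, Σs·s = 339, Σs = 37, Σ1 = 5, Σs^2·g = -77253, Σs·g = -7611, Σg = -786.)
Solving the 3×3 system (Gaussian elimination) gives α = -148449/72256, β = -157335/72256, γ = -64761/36128.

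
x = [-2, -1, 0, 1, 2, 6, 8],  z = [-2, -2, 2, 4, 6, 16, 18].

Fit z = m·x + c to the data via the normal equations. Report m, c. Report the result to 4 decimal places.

m = 2.1707, c = 1.6585

With design matrix A, AᵀA = [[110, 14]; [14, 7]] and Aᵀz = [262, 42]ᵀ.
det = 110·7 − 14² = 574.
m = (262·7 − 14·42)/574 = 89/41; c = (110·42 − 14·262)/574 = 68/41.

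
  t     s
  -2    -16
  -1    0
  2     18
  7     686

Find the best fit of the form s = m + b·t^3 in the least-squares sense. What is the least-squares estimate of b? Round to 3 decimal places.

b = 1.996

AᵀA·[m, b]ᵀ = Aᵀs reads: 4·m + 342·b = 688;  342·m + 117778·b = 235570.
Determinant 4·117778 − 342² = 354148.
m = (688·117778 − 342·235570)/354148 = 116581/88537; b = (4·235570 − 342·688)/354148 = 176746/88537.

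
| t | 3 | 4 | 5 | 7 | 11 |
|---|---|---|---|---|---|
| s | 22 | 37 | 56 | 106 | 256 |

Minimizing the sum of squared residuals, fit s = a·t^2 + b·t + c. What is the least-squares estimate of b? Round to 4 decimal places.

Compute the Gram sums: Σt^2·t^2 = 18004, Σt^2·t = 1890, Σt^2 = 220, Σt·t = 220, Σt = 30, Σ1 = 5.
And Σt^2·s = 38360, Σt·s = 4052, Σs = 477.
Row-reducing yields a = 829/403, b = 176/403, c = 4571/2015.

b = 0.4367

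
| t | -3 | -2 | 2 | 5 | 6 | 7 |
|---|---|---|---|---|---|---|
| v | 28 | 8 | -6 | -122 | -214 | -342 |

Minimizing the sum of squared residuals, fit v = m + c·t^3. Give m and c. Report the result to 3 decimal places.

m = 1.346, c = -0.999

Forming XᵀX = [[6, 657]; [657, 180787]] and Xᵀv = [-648, -179648]ᵀ gives XᵀX·[m, c]ᵀ = Xᵀv.
Determinant 6·180787 − 657² = 653073.
m = ((-648)·180787 − 657·(-179648))/653073 = 292920/217691; c = (6·(-179648) − 657·(-648))/653073 = -217384/217691.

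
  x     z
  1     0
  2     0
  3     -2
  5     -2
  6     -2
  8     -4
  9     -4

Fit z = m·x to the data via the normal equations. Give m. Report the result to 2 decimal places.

From the data, Σx·x = 220.
And Σx·z = -96.
So AᵀA·[m]ᵀ = Aᵀz: [[220]]·[m]ᵀ = [-96]ᵀ.
m = (-96)/220 = -0.436364.

m = -0.44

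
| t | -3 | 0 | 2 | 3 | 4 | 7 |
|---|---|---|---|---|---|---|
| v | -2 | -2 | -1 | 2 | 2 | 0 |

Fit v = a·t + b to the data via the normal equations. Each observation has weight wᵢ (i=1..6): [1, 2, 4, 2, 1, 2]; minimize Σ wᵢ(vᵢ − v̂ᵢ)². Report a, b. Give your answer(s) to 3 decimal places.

Sums needed: Σwᵢ·t·t = 157, Σwᵢ·t = 29, Σwᵢ·1 = 12.
Moment sums: Σwᵢ·t·v = 18, Σwᵢ·v = -4.
Normal equations: [[157, 29]; [29, 12]]·[a, b]ᵀ = [18, -4]ᵀ.
Determinant 157·12 − 29² = 1043.
a = (18·12 − 29·(-4))/1043 = 332/1043; b = (157·(-4) − 29·18)/1043 = -1150/1043.

a = 0.318, b = -1.103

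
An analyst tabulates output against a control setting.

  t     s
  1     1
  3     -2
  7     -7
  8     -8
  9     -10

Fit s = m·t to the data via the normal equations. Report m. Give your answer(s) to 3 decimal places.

m = -1.020

XᵀX·[m]ᵀ = Xᵀs reads: 204·m = -208.
m = (-208)/204 = -1.01961.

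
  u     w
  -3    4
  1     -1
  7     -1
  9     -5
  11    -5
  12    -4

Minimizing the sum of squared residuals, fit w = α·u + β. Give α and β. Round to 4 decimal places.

α = -0.5316, β = 1.2780

Forming MᵀM = [[405, 37]; [37, 6]] and Mᵀw = [-168, -12]ᵀ gives MᵀM·[α, β]ᵀ = Mᵀw.
Determinant 405·6 − 37² = 1061.
α = ((-168)·6 − 37·(-12))/1061 = -564/1061; β = (405·(-12) − 37·(-168))/1061 = 1356/1061.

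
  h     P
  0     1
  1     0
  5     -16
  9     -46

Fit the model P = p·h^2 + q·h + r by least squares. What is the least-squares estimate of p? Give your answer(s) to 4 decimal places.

Forming MᵀM = [[7187, 855, 107]; [855, 107, 15]; [107, 15, 4]] and MᵀP = [-4126, -494, -61]ᵀ gives MᵀM·[p, q, r]ᵀ = MᵀP.
Solving the 3×3 system (Gaussian elimination) gives p = -3113/6796, q = -7687/6796, r = 2115/1699.

p = -0.4581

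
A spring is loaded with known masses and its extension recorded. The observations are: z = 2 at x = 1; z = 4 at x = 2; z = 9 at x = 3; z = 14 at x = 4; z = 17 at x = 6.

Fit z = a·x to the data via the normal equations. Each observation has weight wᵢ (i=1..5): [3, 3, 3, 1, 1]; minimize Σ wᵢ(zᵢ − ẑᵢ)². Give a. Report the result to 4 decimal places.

a = 2.8617

The normal system MᵀWM·[a]ᵀ = MᵀWz is [[94]]·[a]ᵀ = [269]ᵀ.
a = 269/94 = 2.8617.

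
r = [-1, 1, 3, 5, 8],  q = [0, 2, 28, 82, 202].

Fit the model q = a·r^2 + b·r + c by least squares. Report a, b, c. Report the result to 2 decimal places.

a = 3.03, b = 1.36, c = -2.06

The normal equations are: 4804·a + 664·b + 100·c = 15232;  664·a + 100·b + 16·c = 2112;  100·a + 16·b + 5·c = 314.
Solving the 3×3 system (Gaussian elimination) gives a = 17494/5781, b = 7844/5781, c = -3978/1927.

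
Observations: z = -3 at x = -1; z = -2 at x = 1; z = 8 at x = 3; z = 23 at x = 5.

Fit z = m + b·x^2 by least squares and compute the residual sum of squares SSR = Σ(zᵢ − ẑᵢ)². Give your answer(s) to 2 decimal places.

SSR = 3.50

The normal system MᵀM·[m, b]ᵀ = Mᵀz is [[4, 36]; [36, 708]]·[m, b]ᵀ = [26, 642]ᵀ.
det = 4·708 − 36² = 1536.
m = (26·708 − 36·642)/1536 = -49/16; b = (4·642 − 36·26)/1536 = 17/16.
Residuals: -1, 0, 3/2, -1/2; SSR = 7/2.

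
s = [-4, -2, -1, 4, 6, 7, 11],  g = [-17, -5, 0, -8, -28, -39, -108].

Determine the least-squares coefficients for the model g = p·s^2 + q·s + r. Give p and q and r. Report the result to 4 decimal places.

Forming XᵀX = [[18867, 1881, 243]; [1881, 243, 21]; [243, 21, 7]] and Xᵀg = [-16407, -1583, -205]ᵀ gives XᵀX·[p, q, r]ᵀ = Xᵀg.
Solving the 3×3 system (Gaussian elimination) gives p = -54169/53526, q = 88246/80289, r = 136399/53526.

p = -1.0120, q = 1.0991, r = 2.5483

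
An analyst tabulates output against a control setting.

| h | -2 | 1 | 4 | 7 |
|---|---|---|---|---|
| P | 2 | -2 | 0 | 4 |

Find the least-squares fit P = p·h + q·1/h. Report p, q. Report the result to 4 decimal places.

p = 0.5050, q = -3.3375

Normal-equation sums: Σh·h = 70, Σh·1/h = 4, Σ1/h·1/h = 1045/784.
And Σh·P = 22, Σ1/h·P = -17/7.
So MᵀM·[p, q]ᵀ = MᵀP: [[70, 4]; [4, 1045/784]]·[p, q]ᵀ = [22, -17/7]ᵀ.
Δ = 70·(1045/784) − 4² = 4329/56.
p = (22·(1045/784) − 4·(-17/7))/(4329/56) = 5101/10101; q = (70·(-17/7) − 4·22)/(4329/56) = -4816/1443.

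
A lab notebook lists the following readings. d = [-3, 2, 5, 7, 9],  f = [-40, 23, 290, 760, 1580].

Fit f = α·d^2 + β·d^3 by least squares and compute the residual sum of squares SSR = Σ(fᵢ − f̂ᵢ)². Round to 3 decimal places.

From the data, Σd^2·d^2 = 9684, Σd^2·d^3 = 78770, Σd^3·d^3 = 665508.
Right-hand side: Σd^2·f = 172202, Σd^3·f = 1450014.
AᵀA·[α, β]ᵀ = Aᵀf becomes [[9684, 78770]; [78770, 665508]]·[α, β]ᵀ = [172202, 1450014]ᵀ.
Δ = 9684·665508 − 78770² = 240066572.
α = (172202·665508 − 78770·1450014)/240066572 = 96051459/60016643; β = (9684·1450014 − 78770·172202)/240066572 = 119396009/60016643.
Residuals: -41436608/60016643, 41008881/60016643, 79038870/60016643, -46703898/60016643, 6437200/60016643; SSR = 197754403/60016643.

SSR = 3.295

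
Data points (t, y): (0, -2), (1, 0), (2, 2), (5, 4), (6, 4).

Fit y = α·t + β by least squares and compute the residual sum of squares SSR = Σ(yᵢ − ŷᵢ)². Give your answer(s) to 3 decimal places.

SSR = 2.746

Normal-equation sums: Σt·t = 66, Σt = 14, Σ1 = 5.
And Σt·y = 48, Σy = 8.
Δ = 66·5 − 14² = 134.
α = (48·5 − 14·8)/134 = 64/67; β = (66·8 − 14·48)/134 = -72/67.
Residuals: -62/67, 8/67, 78/67, 20/67, -44/67; SSR = 184/67.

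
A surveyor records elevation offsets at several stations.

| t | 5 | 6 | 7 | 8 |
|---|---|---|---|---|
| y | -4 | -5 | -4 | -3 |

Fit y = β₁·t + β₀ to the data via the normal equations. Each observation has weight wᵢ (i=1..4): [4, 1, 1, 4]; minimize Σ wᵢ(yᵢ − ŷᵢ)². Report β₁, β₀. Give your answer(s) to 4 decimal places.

β₁ = 0.3514, β₀ = -5.9838

Entries of XᵀWX: Σwᵢ·t·t = 441, Σwᵢ·t = 65, Σwᵢ·1 = 10.
Moment sums: Σwᵢ·t·y = -234, Σwᵢ·y = -37.
Normal equations: [[441, 65]; [65, 10]]·[β₁, β₀]ᵀ = [-234, -37]ᵀ.
Δ = 441·10 − 65² = 185.
β₁ = ((-234)·10 − 65·(-37))/185 = 13/37; β₀ = (441·(-37) − 65·(-234))/185 = -1107/185.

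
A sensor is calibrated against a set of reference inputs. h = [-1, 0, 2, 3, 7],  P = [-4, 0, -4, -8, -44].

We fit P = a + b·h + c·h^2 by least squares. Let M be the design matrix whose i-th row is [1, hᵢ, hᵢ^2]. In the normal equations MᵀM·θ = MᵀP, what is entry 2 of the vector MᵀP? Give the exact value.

Entry 2 ↔ basis h, so (MᵀP)_{2} = Σᵢ (h)·Pᵢ = (-1)·(-4) + (0)·(0) + (2)·(-4) + (3)·(-8) + (7)·(-44) = -336.

-336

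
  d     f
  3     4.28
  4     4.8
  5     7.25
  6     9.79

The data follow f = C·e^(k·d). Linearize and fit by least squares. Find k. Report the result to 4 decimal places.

Let Y = ln f. Fitting Y = k·d + ln C by least squares:
Sums: Σd = 18.0000, Σ(d)² = 86.0000, Σln f = 7.2849, Σd·ln f = 34.2295.
Normal system: [[86.0000, 18.0000]; [18.0000, 4]]·[k, ln C]ᵀ = [34.2295, 7.2849]ᵀ.
Δ = 86.0000·4 − (18.0000)² = 20.0000; k = (34.2295·4 − 18.0000·7.2849)/20.0000 = 0.28946, ln C = (86.0000·7.2849 − 18.0000·34.2295)/20.0000 = 0.51866.

k = 0.2895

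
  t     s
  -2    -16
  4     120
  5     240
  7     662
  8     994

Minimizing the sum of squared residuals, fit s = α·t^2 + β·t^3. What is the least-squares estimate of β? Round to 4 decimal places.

β = 1.9869

Compute the Gram sums: Σt^2·t^2 = 7394, Σt^2·t^3 = 53692, Σt^3·t^3 = 399578.
Moment sums: Σt^2·s = 103910, Σt^3·s = 773802.
So XᵀX·[α, β]ᵀ = Xᵀs: [[7394, 53692]; [53692, 399578]]·[α, β]ᵀ = [103910, 773802]ᵀ.
Determinant 7394·399578 − 53692² = 71648868.
α = (103910·399578 − 53692·773802)/71648868 = -6706751/17912217; β = (7394·773802 − 53692·103910)/71648868 = 35589067/17912217.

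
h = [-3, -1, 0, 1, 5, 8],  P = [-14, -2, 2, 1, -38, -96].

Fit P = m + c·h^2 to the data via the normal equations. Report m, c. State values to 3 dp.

From the data, Σ1 = 6, Σh^2 = 100, Σh^2·h^2 = 4804.
For AᵀP: ΣP = -147, Σh^2·P = -7221.
So AᵀA·[m, c]ᵀ = AᵀP: [[6, 100]; [100, 4804]]·[m, c]ᵀ = [-147, -7221]ᵀ.
Eliminating c: 4804·(row 1) − 100·(row 2) gives 18824·m = 4804·(-147) − 100·(-7221) = 15912, so m = 153/181.
Then c = ((-7221) − 100·(153/181))/4804 = -1101/724.

m = 0.845, c = -1.521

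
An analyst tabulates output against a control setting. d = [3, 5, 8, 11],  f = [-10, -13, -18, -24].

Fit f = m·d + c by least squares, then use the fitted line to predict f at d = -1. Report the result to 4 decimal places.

Sums needed: Σd·d = 219, Σd = 27, Σ1 = 4.
Moment sums: Σd·f = -503, Σf = -65.
Eliminating c: 4·(row 1) − 27·(row 2) gives 147·m = 4·(-503) − 27·(-65) = -257, so m = -257/147.
Then c = ((-65) − 27·(-257/147))/4 = -218/49.
At d = -1: f̂ = (-257/147)·(-1) + (-218/49)·(1) = -397/147.

f̂ = -2.7007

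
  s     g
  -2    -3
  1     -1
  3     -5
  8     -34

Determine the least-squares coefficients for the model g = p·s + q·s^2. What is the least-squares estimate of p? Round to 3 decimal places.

Entries of AᵀA: Σs·s = 78, Σs·s^2 = 532, Σs^2·s^2 = 4194.
And Σs·g = -282, Σs^2·g = -2234.
Normal equations: [[78, 532]; [532, 4194]]·[p, q]ᵀ = [-282, -2234]ᵀ.
Δ = 78·4194 − 532² = 44108.
p = ((-282)·4194 − 532·(-2234))/44108 = 1445/11027; q = (78·(-2234) − 532·(-282))/44108 = -6057/11027.

p = 0.131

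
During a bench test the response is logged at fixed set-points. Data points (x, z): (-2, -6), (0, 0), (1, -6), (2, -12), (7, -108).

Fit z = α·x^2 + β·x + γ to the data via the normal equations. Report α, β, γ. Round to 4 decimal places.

α = -1.9472, β = -1.6296, γ = -1.2049

MᵀM·[α, β, γ]ᵀ = Mᵀz reads: 2434·α + 344·β + 58·γ = -5370;  344·α + 58·β + 8·γ = -774;  58·α + 8·β + 5·γ = -132.
Solving the 3×3 system (Gaussian elimination) gives α = -13391/6877, β = -11207/6877, γ = -8286/6877.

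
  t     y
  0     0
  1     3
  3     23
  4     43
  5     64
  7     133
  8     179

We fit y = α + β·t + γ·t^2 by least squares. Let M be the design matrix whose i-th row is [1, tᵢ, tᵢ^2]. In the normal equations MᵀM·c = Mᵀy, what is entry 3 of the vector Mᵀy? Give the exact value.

Entry 3 ↔ basis t^2, so (Mᵀy)_{3} = Σᵢ (t^2)·yᵢ = (0)·(0) + (1)·(3) + (9)·(23) + (16)·(43) + (25)·(64) + (49)·(133) + (64)·(179) = 20471.

20471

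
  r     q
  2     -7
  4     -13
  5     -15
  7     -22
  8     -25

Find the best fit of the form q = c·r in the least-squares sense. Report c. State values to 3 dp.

c = -3.133

Sums needed: Σr·r = 158.
And Σr·q = -495.
So MᵀM·[c]ᵀ = Mᵀq: [[158]]·[c]ᵀ = [-495]ᵀ.
Hence c = -495 / 158 ≈ -3.13291.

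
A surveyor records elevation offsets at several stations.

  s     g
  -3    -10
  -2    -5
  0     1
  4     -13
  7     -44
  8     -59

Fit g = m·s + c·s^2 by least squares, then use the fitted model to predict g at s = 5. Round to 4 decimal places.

Entries of XᵀX: Σs·s = 142, Σs·s^2 = 884, Σs^2·s^2 = 6850.
Right-hand side: Σs·g = -792, Σs^2·g = -6250.
So XᵀX·[m, c]ᵀ = Xᵀg: [[142, 884]; [884, 6850]]·[m, c]ᵀ = [-792, -6250]ᵀ.
Eliminating c: 6850·(row 1) − 884·(row 2) gives 191244·m = 6850·(-792) − 884·(-6250) = 99800, so m = 24950/47811.
Then c = ((-6250) − 884·(24950/47811))/6850 = -46843/47811.
At s = 5: ĝ = (24950/47811)·(5) + (-46843/47811)·(25) = -348775/15937.

ĝ = -21.8846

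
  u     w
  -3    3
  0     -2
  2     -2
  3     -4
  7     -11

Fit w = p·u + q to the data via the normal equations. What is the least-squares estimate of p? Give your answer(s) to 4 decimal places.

With design matrix M, MᵀM = [[71, 9]; [9, 5]] and Mᵀw = [-102, -16]ᵀ.
det = 71·5 − 9² = 274.
p = ((-102)·5 − 9·(-16))/274 = -183/137; q = (71·(-16) − 9·(-102))/274 = -109/137.

p = -1.3358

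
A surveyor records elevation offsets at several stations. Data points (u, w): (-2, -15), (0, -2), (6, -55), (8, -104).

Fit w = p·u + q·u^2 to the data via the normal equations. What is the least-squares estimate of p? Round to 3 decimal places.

Forming XᵀX = [[104, 720]; [720, 5408]] and Xᵀw = [-1132, -8696]ᵀ gives XᵀX·[p, q]ᵀ = Xᵀw.
Δ = 104·5408 − 720² = 44032.
p = ((-1132)·5408 − 720·(-8696))/44032 = 136/43; q = (104·(-8696) − 720·(-1132))/44032 = -349/172.

p = 3.163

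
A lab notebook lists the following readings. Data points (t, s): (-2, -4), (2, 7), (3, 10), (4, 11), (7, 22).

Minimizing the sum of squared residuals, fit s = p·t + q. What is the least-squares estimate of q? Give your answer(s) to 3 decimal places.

Sums needed: Σt·t = 82, Σt = 14, Σ1 = 5.
Right-hand side: Σt·s = 250, Σs = 46.
Normal equations: [[82, 14]; [14, 5]]·[p, q]ᵀ = [250, 46]ᵀ.
Δ = 82·5 − 14² = 214.
p = (250·5 − 14·46)/214 = 303/107; q = (82·46 − 14·250)/214 = 136/107.

q = 1.271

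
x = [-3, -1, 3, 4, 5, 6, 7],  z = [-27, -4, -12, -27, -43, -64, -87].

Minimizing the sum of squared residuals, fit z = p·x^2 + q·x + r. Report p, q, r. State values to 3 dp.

p = -2.095, q = 2.180, r = -0.850

From the data, Σx^2·x^2 = 4741, Σx^2·x = 747, Σx^2 = 145, Σx·x = 145, Σx = 21, Σ1 = 7.
For Mᵀz: Σx^2·z = -8429, Σx·z = -1267, Σz = -264.
MᵀM·[p, q, r]ᵀ = Mᵀz becomes [[4741, 747, 145]; [747, 145, 21]; [145, 21, 7]]·[p, q, r]ᵀ = [-8429, -1267, -264]ᵀ.
Row-reducing yields p = -330943/157938, q = 114771/52646, r = -67105/78969.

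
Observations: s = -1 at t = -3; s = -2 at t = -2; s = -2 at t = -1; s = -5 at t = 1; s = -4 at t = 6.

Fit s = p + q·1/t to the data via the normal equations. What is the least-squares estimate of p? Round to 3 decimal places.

Normal-equation sums: Σ1 = 5, Σ1/t = -2/3, Σ1/t·1/t = 43/18.
Right-hand side: Σs = -14, Σ1/t·s = -7/3.
So XᵀX·[p, q]ᵀ = Xᵀs: [[5, -2/3]; [-2/3, 43/18]]·[p, q]ᵀ = [-14, -7/3]ᵀ.
Δ = 5·(43/18) − (-2/3)² = 23/2.
p = ((-14)·(43/18) − (-2/3)·(-7/3))/(23/2) = -70/23; q = (5·(-7/3) − (-2/3)·(-14))/(23/2) = -42/23.

p = -3.043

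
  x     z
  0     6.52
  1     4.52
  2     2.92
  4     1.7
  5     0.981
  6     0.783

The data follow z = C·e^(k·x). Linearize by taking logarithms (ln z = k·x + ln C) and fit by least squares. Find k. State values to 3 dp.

With ln zᵢ as the transformed response and xᵢ as the regressor:
Σx = 18.0000, Σ(x)² = 82.0000, Σln z = 4.7218, Σx·ln z = 4.2105.
Equations: 82.0000·k + 18.0000·ln C = 4.2105;  18.0000·k + 6·ln C = 4.7218.
Solving (det = 168.0000): k = -0.35553, ln C = 1.85356.

k = -0.356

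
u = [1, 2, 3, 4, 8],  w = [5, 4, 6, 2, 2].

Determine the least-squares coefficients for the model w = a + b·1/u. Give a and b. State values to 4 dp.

Forming AᵀA = [[5, 53/24]; [53/24, 829/576]] and Aᵀw = [19, 39/4]ᵀ gives AᵀA·[a, b]ᵀ = Aᵀw.
Determinant 5·(829/576) − (53/24)² = 167/72.
a = (19·(829/576) − (53/24)·(39/4))/(167/72) = 3349/1336; b = (5·(39/4) − (53/24)·19)/(167/72) = 489/167.

a = 2.5067, b = 2.9281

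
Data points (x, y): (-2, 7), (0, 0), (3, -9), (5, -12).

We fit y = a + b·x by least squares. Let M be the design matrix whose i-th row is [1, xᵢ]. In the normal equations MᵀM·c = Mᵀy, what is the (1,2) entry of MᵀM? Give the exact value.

Row 1 ↔ basis 1, column 2 ↔ basis x, so (MᵀM)_{1,2} = Σᵢ x = (1)·(-2) + (1)·(0) + (1)·(3) + (1)·(5) = 6.

6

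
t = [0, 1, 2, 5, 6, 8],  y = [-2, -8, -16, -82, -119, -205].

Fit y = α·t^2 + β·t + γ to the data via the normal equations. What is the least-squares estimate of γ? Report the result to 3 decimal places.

MᵀM·[α, β, γ]ᵀ = Mᵀy reads: 6034·α + 862·β + 130·γ = -19526;  862·α + 130·β + 22·γ = -2804;  130·α + 22·β + 6·γ = -432.
Inverting the 3×3 Gram matrix, [α, β, γ]ᵀ = [-3927/1280, -981/1280, -1739/640]ᵀ.

γ = -2.717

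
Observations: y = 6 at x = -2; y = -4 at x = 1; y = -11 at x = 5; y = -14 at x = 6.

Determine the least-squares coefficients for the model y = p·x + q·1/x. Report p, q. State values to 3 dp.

p = -2.228, q = -1.989

Entries of AᵀA: Σx·x = 66, Σx·1/x = 4, Σ1/x·1/x = 593/450.
Moment sums: Σx·y = -155, Σ1/x·y = -173/15.
So AᵀA·[p, q]ᵀ = Aᵀy: [[66, 4]; [4, 593/450]]·[p, q]ᵀ = [-155, -173/15]ᵀ.
Eliminating q: (593/450)·(row 1) − 4·(row 2) gives (5323/75)·p = (593/450)·(-155) − 4·(-173/15) = -14231/90, so p = -71155/31938.
Then q = ((-173/15) − 4·(-71155/31938))/(593/450) = -10590/5323.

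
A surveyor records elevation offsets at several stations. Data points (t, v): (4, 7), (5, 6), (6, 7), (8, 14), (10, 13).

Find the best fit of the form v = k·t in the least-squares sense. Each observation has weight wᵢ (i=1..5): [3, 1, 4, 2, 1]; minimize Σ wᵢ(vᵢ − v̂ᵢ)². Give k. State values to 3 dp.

Normal-equation sums: Σwᵢ·t·t = 445.
And Σwᵢ·t·v = 636.
So AᵀWA·[k]ᵀ = AᵀWv: [[445]]·[k]ᵀ = [636]ᵀ.
Hence k = 636 / 445 ≈ 1.42921.

k = 1.429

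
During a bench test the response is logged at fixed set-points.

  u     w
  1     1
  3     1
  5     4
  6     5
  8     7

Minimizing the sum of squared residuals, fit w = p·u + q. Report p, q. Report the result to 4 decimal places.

Normal-equation sums: Σu·u = 135, Σu = 23, Σ1 = 5.
Moment sums: Σu·w = 110, Σw = 18.
MᵀM·[p, q]ᵀ = Mᵀw becomes [[135, 23]; [23, 5]]·[p, q]ᵀ = [110, 18]ᵀ.
Eliminating q: 5·(row 1) − 23·(row 2) gives 146·p = 5·110 − 23·18 = 136, so p = 68/73.
Then q = (18 − 23·(68/73))/5 = -50/73.

p = 0.9315, q = -0.6849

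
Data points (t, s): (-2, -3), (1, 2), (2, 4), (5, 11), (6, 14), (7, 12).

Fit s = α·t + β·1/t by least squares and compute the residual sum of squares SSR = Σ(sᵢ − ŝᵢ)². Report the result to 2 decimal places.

SSR = 9.92

Normal-equation sums: Σt·t = 119, Σt·1/t = 6, Σ1/t·1/t = 70039/44100.
Right-hand side: Σt·s = 239, Σ1/t·s = 2467/210.
Determinant 119·(70039/44100) − 6² = 963863/6300.
α = (239·(70039/44100) − 6·(2467/210))/(963863/6300) = 13630901/6747041; β = (119·(2467/210) − 6·239)/(963863/6300) = -227010/963863.
Residuals: 6226144/6747041, 1452251/6747041, 520897/6747041, 6380760/6747041, 12938013/6747041, -2032115/963863; SSR = 66932540/6747041.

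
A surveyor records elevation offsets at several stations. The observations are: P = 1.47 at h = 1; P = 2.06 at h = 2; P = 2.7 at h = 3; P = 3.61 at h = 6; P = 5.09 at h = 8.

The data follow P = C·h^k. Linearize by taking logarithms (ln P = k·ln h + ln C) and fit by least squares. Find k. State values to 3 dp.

With ln Pᵢ as the transformed response and ln hᵢ as the regressor:
XᵀX = [[9.2219, 5.6630]; [5.6630, 5]], rhs = [7.2761, 5.0122]ᵀ  (here Σln h = 5.6630, Σ(ln h)² = 9.2219, Σln P = 5.0122, Σln h·ln P = 7.2761).
Solving (det = 14.0403): k = 0.56953, ln C = 0.35739.

k = 0.570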